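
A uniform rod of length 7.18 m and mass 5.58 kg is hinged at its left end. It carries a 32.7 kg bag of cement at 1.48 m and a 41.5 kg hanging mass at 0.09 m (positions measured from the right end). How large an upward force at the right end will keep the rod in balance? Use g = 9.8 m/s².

F ≈ 683 N

Take moments about the left end.
Beam weight: 5.58 × 9.8 = 54.68 N down at 3.59 m → arm 3.59 m, τ = 54.68 × 3.59 = 196.3 N·m clockwise.
Bag of cement: 32.7 × 9.8 = 320.5 N down at 1.48 m → arm 5.7 m, τ = 320.5 × 5.7 = 1827 N·m clockwise.
Hanging mass: 41.5 × 9.8 = 406.7 N down at 0.09 m → arm 7.09 m, τ = 406.7 × 7.09 = 2884 N·m clockwise.
Net moment of the loads = 4907 N·m clockwise.
The upward force F acts at the right end, arm 7.18 m, giving F × 7.18 counterclockwise.
For rotational equilibrium, F × 7.18 = 4907, so F = 4907 / 7.18 = 683 N.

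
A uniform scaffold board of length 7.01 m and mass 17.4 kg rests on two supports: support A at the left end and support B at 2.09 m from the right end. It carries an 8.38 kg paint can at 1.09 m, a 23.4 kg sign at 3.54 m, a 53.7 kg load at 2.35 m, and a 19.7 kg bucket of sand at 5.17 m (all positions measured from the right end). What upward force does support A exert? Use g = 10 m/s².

R_A ≈ 254 N

About support B:
Beam weight: 17.4 × 10 = 174 N down at 3.505 m → arm 1.415 m, τ = 174 × 1.415 = 246.2 N·m counterclockwise.
Paint can: 8.38 × 10 = 83.8 N down at 1.09 m → arm 1 m, τ = 83.8 × 1 = 83.8 N·m clockwise.
Sign: 23.4 × 10 = 234 N down at 3.54 m → arm 1.45 m, τ = 234 × 1.45 = 339.3 N·m counterclockwise.
Load: 53.7 × 10 = 537 N down at 2.35 m → arm 0.26 m, τ = 537 × 0.26 = 139.6 N·m counterclockwise.
Bucket of sand: 19.7 × 10 = 197 N down at 5.17 m → arm 3.08 m, τ = 197 × 3.08 = 606.8 N·m counterclockwise.
Net load moment about support B = 1248 N·m counterclockwise.
Reaction R at support A is upward at 7.01 m, arm 4.92 m → moment R × 4.92 clockwise.
Στ = 0 ⇒ R × 4.92 = 1248 ⇒ R = 254 N.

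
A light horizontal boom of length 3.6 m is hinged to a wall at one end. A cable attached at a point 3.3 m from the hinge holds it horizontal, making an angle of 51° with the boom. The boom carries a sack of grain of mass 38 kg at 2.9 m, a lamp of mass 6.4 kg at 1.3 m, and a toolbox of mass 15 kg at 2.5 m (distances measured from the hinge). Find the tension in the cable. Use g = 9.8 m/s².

Sum moments about the hinge (the unknown hinge reaction has zero arm there).
Sack of grain: 38 × 9.8 = 372.4 N down at 2.9 m → arm 2.9 m, τ = 372.4 × 2.9 = 1080 N·m clockwise.
Lamp: 6.4 × 9.8 = 62.72 N down at 1.3 m → arm 1.3 m, τ = 62.72 × 1.3 = 81.54 N·m clockwise.
Toolbox: 15 × 9.8 = 147 N down at 2.5 m → arm 2.5 m, τ = 147 × 2.5 = 367.5 N·m clockwise.
Total clockwise load moment = 1529 N·m.
The cable tension T acts at 3.3 m; only its component perpendicular to the boom, T sinθ, produces torque. sin 51° = 0.7771.
Setting net torque to zero: T × 3.3 × 0.7771 = 1529 → T = 1529 / 2.564 = 596 N.

T ≈ 596 N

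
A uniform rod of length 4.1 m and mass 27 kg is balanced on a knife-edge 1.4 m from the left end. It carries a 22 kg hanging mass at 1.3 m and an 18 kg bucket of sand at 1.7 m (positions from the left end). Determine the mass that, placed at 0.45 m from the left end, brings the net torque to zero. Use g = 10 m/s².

m ≈ 21.8 kg

About the knife-edge (at 1.4 m from the left end):
Beam weight: 27 × 10 = 270 N down at 2.05 m → arm 0.65 m, τ = 270 × 0.65 = 175.5 N·m clockwise.
Hanging mass: 22 × 10 = 220 N down at 1.3 m → arm 0.1 m, τ = 220 × 0.1 = 22 N·m counterclockwise.
Bucket of sand: 18 × 10 = 180 N down at 1.7 m → arm 0.3 m, τ = 180 × 0.3 = 54 N·m clockwise.
Net moment of known loads = 207.5 N·m clockwise.
An unknown mass m at 0.45 m has arm 0.95 m; its moment is m·g·0.95 counterclockwise.
Setting net torque to zero: m × 10 × 0.95 = 207.5 → m = 207.5 / (10 × 0.95) = 21.8 kg.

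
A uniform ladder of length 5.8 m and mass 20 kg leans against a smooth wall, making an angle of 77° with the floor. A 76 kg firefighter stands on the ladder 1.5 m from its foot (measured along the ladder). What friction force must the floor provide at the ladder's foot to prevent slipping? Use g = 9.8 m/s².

Taking torques about the foot of the ladder:
Ladder weight 20×9.8 = 196 N acts at 2.9 m along the ladder; its horizontal arm is 2.9·cos77° = 0.6524 m → τ = 127.9 N·m clockwise.
Firefighter: 76×9.8 = 744.8 N at 1.5 m → arm 0.3374 m → τ = 251.3 N·m clockwise.
Wall normal N acts horizontally at the top; its moment arm is the height L sinθ = 5.8·sin77° = 5.651 m, counterclockwise.
Balancing moments: N × 5.651 = 379.2, giving N = 67.1 N.
ΣFx = 0: friction at the foot balances the wall's push, so f = N_wall = 67.1 N.

f ≈ 67.1 N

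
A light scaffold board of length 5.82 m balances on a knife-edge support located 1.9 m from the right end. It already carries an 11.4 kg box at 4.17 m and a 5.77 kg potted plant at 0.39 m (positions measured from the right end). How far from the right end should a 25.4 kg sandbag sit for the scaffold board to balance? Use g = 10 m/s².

Take moments about the knife-edge support (at 1.9 m from the right end).
Box: 11.4 × 10 = 114 N down at 4.17 m → arm 2.27 m, τ = 114 × 2.27 = 258.8 N·m counterclockwise.
Potted plant: 5.77 × 10 = 57.7 N down at 0.39 m → arm 1.51 m, τ = 57.7 × 1.51 = 87.13 N·m clockwise.
Net moment of existing loads = 171.7 N·m counterclockwise.
The sandbag weighs 25.4 × 10 = 254 N and must supply an equal clockwise moment, so its lever arm about the knife-edge support is 171.7 / 254 = 0.676 m.
That puts it at 1.9 − 0.676 = 1.22 m from the right end.

x ≈ 1.22 m from the right end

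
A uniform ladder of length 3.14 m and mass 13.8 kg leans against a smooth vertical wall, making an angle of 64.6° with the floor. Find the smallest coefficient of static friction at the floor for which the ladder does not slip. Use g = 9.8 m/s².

About the foot of the ladder:
Ladder weight 13.8×9.8 = 135.2 N acts at 1.57 m along the ladder; its horizontal arm is 1.57·cos64.6° = 0.6734 m → τ = 91.04 N·m clockwise.
Wall normal N acts horizontally at the top; its moment arm is the height L sinθ = 3.14·sin64.6° = 2.836 m, counterclockwise.
Balancing moments: N × 2.836 = 91.04, giving N = 32.1 N.
ΣFx = 0 ⇒ f = N_wall = 32.1 N. ΣFy = 0 ⇒ N_floor = 135.2 N.
μ_min = f / N_floor = 32.1 / 135.2 = 0.237.

μ_min ≈ 0.237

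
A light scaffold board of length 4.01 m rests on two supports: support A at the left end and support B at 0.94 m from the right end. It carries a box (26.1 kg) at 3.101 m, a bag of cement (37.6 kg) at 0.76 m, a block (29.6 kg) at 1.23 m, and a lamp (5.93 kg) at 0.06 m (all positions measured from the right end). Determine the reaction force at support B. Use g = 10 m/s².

About support A:
Box: 26.1 × 10 = 261 N down at 3.101 m → arm 0.909 m, τ = 261 × 0.909 = 237.2 N·m clockwise.
Bag of cement: 37.6 × 10 = 376 N down at 0.76 m → arm 3.25 m, τ = 376 × 3.25 = 1222 N·m clockwise.
Block: 29.6 × 10 = 296 N down at 1.23 m → arm 2.78 m, τ = 296 × 2.78 = 822.9 N·m clockwise.
Lamp: 5.93 × 10 = 59.3 N down at 0.06 m → arm 3.95 m, τ = 59.3 × 3.95 = 234.2 N·m clockwise.
Net load moment about support A = 2516 N·m clockwise.
Reaction R at support B is upward at 0.94 m, arm 3.07 m → moment R × 3.07 counterclockwise.
Balancing moments: R × 3.07 = 2516, giving R = 820 N.

R_B ≈ 820 N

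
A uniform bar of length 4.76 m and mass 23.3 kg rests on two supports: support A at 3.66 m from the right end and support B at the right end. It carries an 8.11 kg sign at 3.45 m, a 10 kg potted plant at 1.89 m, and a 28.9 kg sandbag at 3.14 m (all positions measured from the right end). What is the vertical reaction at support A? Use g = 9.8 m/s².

R_A ≈ 517 N

Choose support B as the axis so its reaction then has zero moment arm.
Beam weight: 23.3 × 9.8 = 228.3 N down at 2.38 m → arm 2.38 m, τ = 228.3 × 2.38 = 543.4 N·m counterclockwise.
Sign: 8.11 × 9.8 = 79.48 N down at 3.45 m → arm 3.45 m, τ = 79.48 × 3.45 = 274.2 N·m counterclockwise.
Potted plant: 10 × 9.8 = 98 N down at 1.89 m → arm 1.89 m, τ = 98 × 1.89 = 185.2 N·m counterclockwise.
Sandbag: 28.9 × 9.8 = 283.2 N down at 3.14 m → arm 3.14 m, τ = 283.2 × 3.14 = 889.2 N·m counterclockwise.
Net load moment about support B = 1892 N·m counterclockwise.
Reaction R at support A is upward at 3.66 m, arm 3.66 m → moment R × 3.66 clockwise.
Στ = 0 ⇒ R × 3.66 = 1892 ⇒ R = 517 N.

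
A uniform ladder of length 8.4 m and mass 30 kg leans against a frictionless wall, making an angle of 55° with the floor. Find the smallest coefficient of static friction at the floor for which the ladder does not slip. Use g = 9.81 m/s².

μ_min ≈ 0.35

Take moments about the foot of the ladder.
Ladder weight 30×9.81 = 294.3 N acts at 4.2 m along the ladder; its horizontal arm is 4.2·cos55° = 2.409 m → τ = 709 N·m clockwise.
Wall normal N acts horizontally at the top; its moment arm is the height L sinθ = 8.4·sin55° = 6.881 m, counterclockwise.
Balancing moments: N × 6.881 = 709, giving N = 103 N.
ΣFx = 0 ⇒ f = N_wall = 103 N. ΣFy = 0 ⇒ N_floor = 294.3 N.
μ_min = f / N_floor = 103 / 294.3 = 0.35.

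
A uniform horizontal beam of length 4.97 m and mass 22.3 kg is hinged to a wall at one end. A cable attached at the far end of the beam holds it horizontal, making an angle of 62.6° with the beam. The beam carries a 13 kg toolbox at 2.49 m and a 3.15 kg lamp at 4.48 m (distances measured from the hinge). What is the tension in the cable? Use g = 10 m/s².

Choose the hinge as the axis so the unknown hinge reaction has zero arm there.
Beam weight: 22.3 × 10 = 223 N down at 2.485 m → arm 2.485 m, τ = 223 × 2.485 = 554.2 N·m clockwise.
Toolbox: 13 × 10 = 130 N down at 2.49 m → arm 2.49 m, τ = 130 × 2.49 = 323.7 N·m clockwise.
Lamp: 3.15 × 10 = 31.5 N down at 4.48 m → arm 4.48 m, τ = 31.5 × 4.48 = 141.1 N·m clockwise.
Total clockwise load moment = 1019 N·m.
The cable tension T acts at 4.97 m; only its component perpendicular to the beam, T sinθ, produces torque. sin 62.6° = 0.8878.
Balancing moments: T × 4.97 × 0.8878 = 1019, giving T = 1019 / 4.412 = 231 N.

T ≈ 231 N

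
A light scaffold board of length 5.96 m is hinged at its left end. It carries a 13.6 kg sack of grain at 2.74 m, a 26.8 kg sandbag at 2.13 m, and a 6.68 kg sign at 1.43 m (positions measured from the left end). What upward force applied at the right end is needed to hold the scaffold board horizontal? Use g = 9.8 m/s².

About the left end:
Sack of grain: 13.6 × 9.8 = 133.3 N down at 2.74 m → arm 2.74 m, τ = 133.3 × 2.74 = 365.2 N·m clockwise.
Sandbag: 26.8 × 9.8 = 262.6 N down at 2.13 m → arm 2.13 m, τ = 262.6 × 2.13 = 559.3 N·m clockwise.
Sign: 6.68 × 9.8 = 65.46 N down at 1.43 m → arm 1.43 m, τ = 65.46 × 1.43 = 93.61 N·m clockwise.
Net moment of the loads = 1018 N·m clockwise.
The upward force F acts at the right end, arm 5.96 m, giving F × 5.96 counterclockwise.
Στ = 0 ⇒ F × 5.96 = 1018 ⇒ F = 1018 / 5.96 = 171 N.

F ≈ 171 N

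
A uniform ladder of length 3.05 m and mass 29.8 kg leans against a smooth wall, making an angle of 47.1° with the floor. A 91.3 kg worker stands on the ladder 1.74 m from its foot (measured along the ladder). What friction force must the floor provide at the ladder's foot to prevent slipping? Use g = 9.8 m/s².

f ≈ 610 N

About the foot of the ladder:
Ladder weight 29.8×9.8 = 292 N acts at 1.525 m along the ladder; its horizontal arm is 1.525·cos47.1° = 1.038 m → τ = 303.1 N·m clockwise.
Worker: 91.3×9.8 = 894.7 N at 1.74 m → arm 1.184 m → τ = 1059 N·m clockwise.
Wall normal N acts horizontally at the top; its moment arm is the height L sinθ = 3.05·sin47.1° = 2.234 m, counterclockwise.
Balancing moments: N × 2.234 = 1362, giving N = 610 N.
ΣFx = 0: friction at the foot balances the wall's push, so f = N_wall = 610 N.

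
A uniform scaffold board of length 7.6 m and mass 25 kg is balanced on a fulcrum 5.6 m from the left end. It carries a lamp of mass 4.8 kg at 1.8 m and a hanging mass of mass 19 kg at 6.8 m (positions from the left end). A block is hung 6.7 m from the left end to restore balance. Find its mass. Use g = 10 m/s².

m ≈ 36.8 kg

About the fulcrum (at 5.6 m from the left end):
Beam weight: 25 × 10 = 250 N down at 3.8 m → arm 1.8 m, τ = 250 × 1.8 = 450 N·m counterclockwise.
Lamp: 4.8 × 10 = 48 N down at 1.8 m → arm 3.8 m, τ = 48 × 3.8 = 182.4 N·m counterclockwise.
Hanging mass: 19 × 10 = 190 N down at 6.8 m → arm 1.2 m, τ = 190 × 1.2 = 228 N·m clockwise.
Net moment of known loads = 404.4 N·m counterclockwise.
An unknown mass m at 6.7 m has arm 1.1 m; its moment is m·g·1.1 clockwise.
Balancing moments: m × 10 × 1.1 = 404.4, giving m = 404.4 / (10 × 1.1) = 36.8 kg.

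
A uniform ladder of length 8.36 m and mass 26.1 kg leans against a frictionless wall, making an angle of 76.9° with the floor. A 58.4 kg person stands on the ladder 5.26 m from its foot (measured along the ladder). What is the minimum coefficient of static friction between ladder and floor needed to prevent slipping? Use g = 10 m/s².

Taking torques about the foot of the ladder:
Ladder weight 26.1×10 = 261 N acts at 4.18 m along the ladder; its horizontal arm is 4.18·cos76.9° = 0.9474 m → τ = 247.3 N·m clockwise.
Person: 58.4×10 = 584 N at 5.26 m → arm 1.192 m → τ = 696.1 N·m clockwise.
Wall normal N acts horizontally at the top; its moment arm is the height L sinθ = 8.36·sin76.9° = 8.142 m, counterclockwise.
For rotational equilibrium, N × 8.142 = 943.4, so N = 115.9 N.
ΣFx = 0 ⇒ f = N_wall = 115.9 N. ΣFy = 0 ⇒ N_floor = 845 N.
μ_min = f / N_floor = 115.9 / 845 = 0.137.

μ_min ≈ 0.137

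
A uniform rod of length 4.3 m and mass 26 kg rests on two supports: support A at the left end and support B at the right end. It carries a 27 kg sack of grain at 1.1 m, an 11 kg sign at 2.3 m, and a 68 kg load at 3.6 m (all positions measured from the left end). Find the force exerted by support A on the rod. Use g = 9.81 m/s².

Sum moments about support B (its reaction then has zero moment arm).
Beam weight: 26 × 9.81 = 255.1 N down at 2.15 m → arm 2.15 m, τ = 255.1 × 2.15 = 548.5 N·m counterclockwise.
Sack of grain: 27 × 9.81 = 264.9 N down at 1.1 m → arm 3.2 m, τ = 264.9 × 3.2 = 847.7 N·m counterclockwise.
Sign: 11 × 9.81 = 107.9 N down at 2.3 m → arm 2 m, τ = 107.9 × 2 = 215.8 N·m counterclockwise.
Load: 68 × 9.81 = 667.1 N down at 3.6 m → arm 0.7 m, τ = 667.1 × 0.7 = 467 N·m counterclockwise.
Net load moment about support B = 2079 N·m counterclockwise.
Reaction R at support A is upward at 0 m, arm 4.3 m → moment R × 4.3 clockwise.
For rotational equilibrium, R × 4.3 = 2079, so R = 483 N.

R_A ≈ 483 N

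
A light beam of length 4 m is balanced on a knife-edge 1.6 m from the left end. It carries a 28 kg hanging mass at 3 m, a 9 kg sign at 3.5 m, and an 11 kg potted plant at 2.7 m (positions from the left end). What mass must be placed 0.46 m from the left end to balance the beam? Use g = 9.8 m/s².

Sum moments about the knife-edge (at 1.6 m from the left end) (the support reaction has zero arm there).
Hanging mass: 28 × 9.8 = 274.4 N down at 3 m → arm 1.4 m, τ = 274.4 × 1.4 = 384.2 N·m clockwise.
Sign: 9 × 9.8 = 88.2 N down at 3.5 m → arm 1.9 m, τ = 88.2 × 1.9 = 167.6 N·m clockwise.
Potted plant: 11 × 9.8 = 107.8 N down at 2.7 m → arm 1.1 m, τ = 107.8 × 1.1 = 118.6 N·m clockwise.
Net moment of known loads = 670.4 N·m clockwise.
An unknown mass m at 0.46 m has arm 1.14 m; its moment is m·g·1.14 counterclockwise.
Στ = 0 ⇒ m × 9.8 × 1.14 = 670.4 ⇒ m = 670.4 / (9.8 × 1.14) = 60 kg.

m ≈ 60 kg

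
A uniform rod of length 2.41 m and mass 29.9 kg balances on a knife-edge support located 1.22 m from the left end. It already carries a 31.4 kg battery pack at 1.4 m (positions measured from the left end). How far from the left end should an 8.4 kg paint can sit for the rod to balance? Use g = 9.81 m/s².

x ≈ 0.601 m from the left end

About the knife-edge support (at 1.22 m from the left end):
Beam weight: 29.9 × 9.81 = 293.3 N down at 1.205 m → arm 0.015 m, τ = 293.3 × 0.015 = 4.399 N·m counterclockwise.
Battery pack: 31.4 × 9.81 = 308 N down at 1.4 m → arm 0.18 m, τ = 308 × 0.18 = 55.44 N·m clockwise.
Net moment of existing loads = 51.04 N·m clockwise.
The paint can weighs 8.4 × 9.81 = 82.4 N and must supply an equal counterclockwise moment, so its lever arm about the knife-edge support is 51.04 / 82.4 = 0.619 m.
That puts it at 1.22 − 0.619 = 0.601 m from the left end.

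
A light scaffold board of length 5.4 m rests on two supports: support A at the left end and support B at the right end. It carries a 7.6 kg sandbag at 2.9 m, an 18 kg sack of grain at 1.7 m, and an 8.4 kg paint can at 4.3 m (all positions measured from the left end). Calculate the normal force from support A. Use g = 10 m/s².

Taking torques about support B:
Sandbag: 7.6 × 10 = 76 N down at 2.9 m → arm 2.5 m, τ = 76 × 2.5 = 190 N·m counterclockwise.
Sack of grain: 18 × 10 = 180 N down at 1.7 m → arm 3.7 m, τ = 180 × 3.7 = 666 N·m counterclockwise.
Paint can: 8.4 × 10 = 84 N down at 4.3 m → arm 1.1 m, τ = 84 × 1.1 = 92.4 N·m counterclockwise.
Net load moment about support B = 948.4 N·m counterclockwise.
Reaction R at support A is upward at 0 m, arm 5.4 m → moment R × 5.4 clockwise.
Στ = 0 ⇒ R × 5.4 = 948.4 ⇒ R = 176 N.

R_A ≈ 176 N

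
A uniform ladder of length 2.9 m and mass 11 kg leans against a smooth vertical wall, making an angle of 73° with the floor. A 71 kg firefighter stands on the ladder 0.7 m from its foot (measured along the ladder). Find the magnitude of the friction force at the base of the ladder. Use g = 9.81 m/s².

f ≈ 67.9 N

Take moments about the foot of the ladder.
Ladder weight 11×9.81 = 107.9 N acts at 1.45 m along the ladder; its horizontal arm is 1.45·cos73° = 0.4239 m → τ = 45.74 N·m clockwise.
Firefighter: 71×9.81 = 696.5 N at 0.7 m → arm 0.2047 m → τ = 142.6 N·m clockwise.
Wall normal N acts horizontally at the top; its moment arm is the height L sinθ = 2.9·sin73° = 2.773 m, counterclockwise.
Setting net torque to zero: N × 2.773 = 188.3 → N = 67.9 N.
ΣFx = 0: friction at the foot balances the wall's push, so f = N_wall = 67.9 N.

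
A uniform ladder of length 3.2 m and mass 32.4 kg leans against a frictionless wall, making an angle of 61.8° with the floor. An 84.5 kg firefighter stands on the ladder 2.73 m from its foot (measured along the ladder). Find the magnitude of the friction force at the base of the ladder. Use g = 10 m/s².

f ≈ 473 N

Taking torques about the foot of the ladder:
Ladder weight 32.4×10 = 324 N acts at 1.6 m along the ladder; its horizontal arm is 1.6·cos61.8° = 0.7561 m → τ = 245 N·m clockwise.
Firefighter: 84.5×10 = 845 N at 2.73 m → arm 1.29 m → τ = 1090 N·m clockwise.
Wall normal N acts horizontally at the top; its moment arm is the height L sinθ = 3.2·sin61.8° = 2.82 m, counterclockwise.
Balancing moments: N × 2.82 = 1335, giving N = 473 N.
ΣFx = 0: friction at the foot balances the wall's push, so f = N_wall = 473 N.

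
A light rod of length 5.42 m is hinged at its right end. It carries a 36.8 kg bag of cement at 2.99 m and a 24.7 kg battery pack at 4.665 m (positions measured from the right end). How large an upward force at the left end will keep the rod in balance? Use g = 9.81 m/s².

F ≈ 408 N

Take moments about the right end.
Bag of cement: 36.8 × 9.81 = 361 N down at 2.99 m → arm 2.99 m, τ = 361 × 2.99 = 1079 N·m counterclockwise.
Battery pack: 24.7 × 9.81 = 242.3 N down at 4.665 m → arm 4.665 m, τ = 242.3 × 4.665 = 1130 N·m counterclockwise.
Net moment of the loads = 2209 N·m counterclockwise.
The upward force F acts at the left end, arm 5.42 m, giving F × 5.42 clockwise.
Balancing moments: F × 5.42 = 2209, giving F = 2209 / 5.42 = 408 N.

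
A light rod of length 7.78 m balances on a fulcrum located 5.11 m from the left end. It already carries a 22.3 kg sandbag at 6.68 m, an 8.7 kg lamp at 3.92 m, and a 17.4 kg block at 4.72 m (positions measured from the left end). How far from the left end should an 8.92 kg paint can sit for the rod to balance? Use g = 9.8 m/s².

Take moments about the fulcrum (at 5.11 m from the left end).
Sandbag: 22.3 × 9.8 = 218.5 N down at 6.68 m → arm 1.57 m, τ = 218.5 × 1.57 = 343 N·m clockwise.
Lamp: 8.7 × 9.8 = 85.26 N down at 3.92 m → arm 1.19 m, τ = 85.26 × 1.19 = 101.5 N·m counterclockwise.
Block: 17.4 × 9.8 = 170.5 N down at 4.72 m → arm 0.39 m, τ = 170.5 × 0.39 = 66.5 N·m counterclockwise.
Net moment of existing loads = 175 N·m clockwise.
The paint can weighs 8.92 × 9.8 = 87.42 N and must supply an equal counterclockwise moment, so its lever arm about the fulcrum is 175 / 87.42 = 2 m.
That puts it at 5.11 − 2 = 3.11 m from the left end.

x ≈ 3.11 m from the left end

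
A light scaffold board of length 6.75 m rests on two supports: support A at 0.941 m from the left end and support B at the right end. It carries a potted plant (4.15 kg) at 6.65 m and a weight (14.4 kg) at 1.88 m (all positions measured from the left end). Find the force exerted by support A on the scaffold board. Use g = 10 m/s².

Take moments about support B.
Potted plant: 4.15 × 10 = 41.5 N down at 6.65 m → arm 0.1 m, τ = 41.5 × 0.1 = 4.15 N·m counterclockwise.
Weight: 14.4 × 10 = 144 N down at 1.88 m → arm 4.87 m, τ = 144 × 4.87 = 701.3 N·m counterclockwise.
Net load moment about support B = 705.4 N·m counterclockwise.
Reaction R at support A is upward at 0.941 m, arm 5.809 m → moment R × 5.809 clockwise.
For rotational equilibrium, R × 5.809 = 705.4, so R = 121 N.

R_A ≈ 121 N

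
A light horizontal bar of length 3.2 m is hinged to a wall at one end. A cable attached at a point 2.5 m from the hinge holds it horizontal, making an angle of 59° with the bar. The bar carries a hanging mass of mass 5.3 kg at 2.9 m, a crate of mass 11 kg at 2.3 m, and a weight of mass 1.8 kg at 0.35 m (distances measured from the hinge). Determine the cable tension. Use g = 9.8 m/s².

Sum moments about the hinge (the unknown hinge reaction has zero arm there).
Hanging mass: 5.3 × 9.8 = 51.94 N down at 2.9 m → arm 2.9 m, τ = 51.94 × 2.9 = 150.6 N·m clockwise.
Crate: 11 × 9.8 = 107.8 N down at 2.3 m → arm 2.3 m, τ = 107.8 × 2.3 = 247.9 N·m clockwise.
Weight: 1.8 × 9.8 = 17.64 N down at 0.35 m → arm 0.35 m, τ = 17.64 × 0.35 = 6.174 N·m clockwise.
Total clockwise load moment = 404.7 N·m.
The cable tension T acts at 2.5 m; only its component perpendicular to the bar, T sinθ, produces torque. sin 59° = 0.8572.
Balancing moments: T × 2.5 × 0.8572 = 404.7, giving T = 404.7 / 2.143 = 189 N.

T ≈ 189 N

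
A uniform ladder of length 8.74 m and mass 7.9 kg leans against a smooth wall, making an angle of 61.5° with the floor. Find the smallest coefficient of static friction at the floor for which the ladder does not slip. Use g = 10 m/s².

Sum moments about the foot of the ladder (the floor normal and friction both act there and drop out).
Ladder weight 7.9×10 = 79 N acts at 4.37 m along the ladder; its horizontal arm is 4.37·cos61.5° = 2.085 m → τ = 164.7 N·m clockwise.
Wall normal N acts horizontally at the top; its moment arm is the height L sinθ = 8.74·sin61.5° = 7.681 m, counterclockwise.
For rotational equilibrium, N × 7.681 = 164.7, so N = 21.44 N.
ΣFx = 0 ⇒ f = N_wall = 21.44 N. ΣFy = 0 ⇒ N_floor = 79 N.
μ_min = f / N_floor = 21.44 / 79 = 0.271.

μ_min ≈ 0.271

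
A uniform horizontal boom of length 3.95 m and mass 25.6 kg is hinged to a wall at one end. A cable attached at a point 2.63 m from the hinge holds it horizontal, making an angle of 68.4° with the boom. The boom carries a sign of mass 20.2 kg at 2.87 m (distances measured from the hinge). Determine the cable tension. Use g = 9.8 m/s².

About the hinge:
Beam weight: 25.6 × 9.8 = 250.9 N down at 1.975 m → arm 1.975 m, τ = 250.9 × 1.975 = 495.5 N·m clockwise.
Sign: 20.2 × 9.8 = 198 N down at 2.87 m → arm 2.87 m, τ = 198 × 2.87 = 568.3 N·m clockwise.
Total clockwise load moment = 1064 N·m.
The cable tension T acts at 2.63 m; only its component perpendicular to the boom, T sinθ, produces torque. sin 68.4° = 0.9298.
Balancing moments: T × 2.63 × 0.9298 = 1064, giving T = 1064 / 2.445 = 435 N.

T ≈ 435 N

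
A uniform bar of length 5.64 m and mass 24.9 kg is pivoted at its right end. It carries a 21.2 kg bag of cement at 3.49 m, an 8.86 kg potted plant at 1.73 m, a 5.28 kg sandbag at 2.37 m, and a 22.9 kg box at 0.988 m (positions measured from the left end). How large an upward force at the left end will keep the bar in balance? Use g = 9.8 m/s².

F ≈ 477 N

About the right end:
Beam weight: 24.9 × 9.8 = 244 N down at 2.82 m → arm 2.82 m, τ = 244 × 2.82 = 688.1 N·m counterclockwise.
Bag of cement: 21.2 × 9.8 = 207.8 N down at 3.49 m → arm 2.15 m, τ = 207.8 × 2.15 = 446.8 N·m counterclockwise.
Potted plant: 8.86 × 9.8 = 86.83 N down at 1.73 m → arm 3.91 m, τ = 86.83 × 3.91 = 339.5 N·m counterclockwise.
Sandbag: 5.28 × 9.8 = 51.74 N down at 2.37 m → arm 3.27 m, τ = 51.74 × 3.27 = 169.2 N·m counterclockwise.
Box: 22.9 × 9.8 = 224.4 N down at 0.988 m → arm 4.652 m, τ = 224.4 × 4.652 = 1044 N·m counterclockwise.
Net moment of the loads = 2688 N·m counterclockwise.
The upward force F acts at the left end, arm 5.64 m, giving F × 5.64 clockwise.
Setting net torque to zero: F × 5.64 = 2688 → F = 2688 / 5.64 = 477 N.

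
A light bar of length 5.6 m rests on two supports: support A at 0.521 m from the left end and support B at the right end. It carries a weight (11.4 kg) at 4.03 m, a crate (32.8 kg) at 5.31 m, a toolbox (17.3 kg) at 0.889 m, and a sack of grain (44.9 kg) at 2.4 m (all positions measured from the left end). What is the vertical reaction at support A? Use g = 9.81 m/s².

Choose support B as the axis so its reaction then has zero moment arm.
Weight: 11.4 × 9.81 = 111.8 N down at 4.03 m → arm 1.57 m, τ = 111.8 × 1.57 = 175.5 N·m counterclockwise.
Crate: 32.8 × 9.81 = 321.8 N down at 5.31 m → arm 0.29 m, τ = 321.8 × 0.29 = 93.32 N·m counterclockwise.
Toolbox: 17.3 × 9.81 = 169.7 N down at 0.889 m → arm 4.711 m, τ = 169.7 × 4.711 = 799.5 N·m counterclockwise.
Sack of grain: 44.9 × 9.81 = 440.5 N down at 2.4 m → arm 3.2 m, τ = 440.5 × 3.2 = 1410 N·m counterclockwise.
Net load moment about support B = 2478 N·m counterclockwise.
Reaction R at support A is upward at 0.521 m, arm 5.079 m → moment R × 5.079 clockwise.
Balancing moments: R × 5.079 = 2478, giving R = 488 N.

R_A ≈ 488 N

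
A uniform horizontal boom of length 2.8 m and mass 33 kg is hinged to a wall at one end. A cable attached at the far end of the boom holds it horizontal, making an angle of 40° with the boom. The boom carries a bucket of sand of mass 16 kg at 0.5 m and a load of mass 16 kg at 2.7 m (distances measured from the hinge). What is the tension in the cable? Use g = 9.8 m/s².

Choose the hinge as the axis so the unknown hinge reaction has zero arm there.
Beam weight: 33 × 9.8 = 323.4 N down at 1.4 m → arm 1.4 m, τ = 323.4 × 1.4 = 452.8 N·m clockwise.
Bucket of sand: 16 × 9.8 = 156.8 N down at 0.5 m → arm 0.5 m, τ = 156.8 × 0.5 = 78.4 N·m clockwise.
Load: 16 × 9.8 = 156.8 N down at 2.7 m → arm 2.7 m, τ = 156.8 × 2.7 = 423.4 N·m clockwise.
Total clockwise load moment = 954.6 N·m.
The cable tension T acts at 2.8 m; only its component perpendicular to the boom, T sinθ, produces torque. sin 40° = 0.6428.
For rotational equilibrium, T × 2.8 × 0.6428 = 954.6, so T = 954.6 / 1.8 = 530 N.

T ≈ 530 N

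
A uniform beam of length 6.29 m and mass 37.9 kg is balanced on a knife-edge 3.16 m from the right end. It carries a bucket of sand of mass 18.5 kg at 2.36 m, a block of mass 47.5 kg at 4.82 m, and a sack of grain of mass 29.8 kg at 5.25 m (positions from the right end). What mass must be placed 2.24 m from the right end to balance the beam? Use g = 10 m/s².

Sum moments about the knife-edge (at 3.16 m from the right end) (the support reaction has zero arm there).
Beam weight: 37.9 × 10 = 379 N down at 3.145 m → arm 0.015 m, τ = 379 × 0.015 = 5.685 N·m clockwise.
Bucket of sand: 18.5 × 10 = 185 N down at 2.36 m → arm 0.8 m, τ = 185 × 0.8 = 148 N·m clockwise.
Block: 47.5 × 10 = 475 N down at 4.82 m → arm 1.66 m, τ = 475 × 1.66 = 788.5 N·m counterclockwise.
Sack of grain: 29.8 × 10 = 298 N down at 5.25 m → arm 2.09 m, τ = 298 × 2.09 = 622.8 N·m counterclockwise.
Net moment of known loads = 1258 N·m counterclockwise.
An unknown mass m at 2.24 m has arm 0.92 m; its moment is m·g·0.92 clockwise.
Στ = 0 ⇒ m × 10 × 0.92 = 1258 ⇒ m = 1258 / (10 × 0.92) = 137 kg.

m ≈ 137 kg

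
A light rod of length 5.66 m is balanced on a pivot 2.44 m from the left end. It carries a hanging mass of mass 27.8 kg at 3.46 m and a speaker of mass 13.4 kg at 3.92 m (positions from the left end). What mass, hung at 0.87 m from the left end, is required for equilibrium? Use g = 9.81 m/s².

m ≈ 30.7 kg

About the pivot (at 2.44 m from the left end):
Hanging mass: 27.8 × 9.81 = 272.7 N down at 3.46 m → arm 1.02 m, τ = 272.7 × 1.02 = 278.2 N·m clockwise.
Speaker: 13.4 × 9.81 = 131.5 N down at 3.92 m → arm 1.48 m, τ = 131.5 × 1.48 = 194.6 N·m clockwise.
Net moment of known loads = 472.8 N·m clockwise.
An unknown mass m at 0.87 m has arm 1.57 m; its moment is m·g·1.57 counterclockwise.
Balancing moments: m × 9.81 × 1.57 = 472.8, giving m = 472.8 / (9.81 × 1.57) = 30.7 kg.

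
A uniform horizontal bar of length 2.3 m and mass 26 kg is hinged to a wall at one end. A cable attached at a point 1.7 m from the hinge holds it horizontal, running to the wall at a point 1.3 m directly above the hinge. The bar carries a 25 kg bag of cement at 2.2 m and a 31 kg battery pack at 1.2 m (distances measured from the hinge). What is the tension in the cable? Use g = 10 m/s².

Taking torques about the hinge:
Beam weight: 26 × 10 = 260 N down at 1.15 m → arm 1.15 m, τ = 260 × 1.15 = 299 N·m clockwise.
Bag of cement: 25 × 10 = 250 N down at 2.2 m → arm 2.2 m, τ = 250 × 2.2 = 550 N·m clockwise.
Battery pack: 31 × 10 = 310 N down at 1.2 m → arm 1.2 m, τ = 310 × 1.2 = 372 N·m clockwise.
Total clockwise load moment = 1221 N·m.
The cable tension T acts at 1.7 m; only its component perpendicular to the bar, T sinθ, produces torque. sinθ = h/√(h²+d²) = 1.3/√(1.3²+1.7²) = 0.6075.
Balancing moments: T × 1.7 × 0.6075 = 1221, giving T = 1221 / 1.033 = 1180 N.

T ≈ 1180 N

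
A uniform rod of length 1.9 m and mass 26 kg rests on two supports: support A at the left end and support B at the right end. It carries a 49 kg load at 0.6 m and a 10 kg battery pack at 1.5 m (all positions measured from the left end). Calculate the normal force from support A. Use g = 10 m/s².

R_A ≈ 486 N

Take moments about support B.
Beam weight: 26 × 10 = 260 N down at 0.95 m → arm 0.95 m, τ = 260 × 0.95 = 247 N·m counterclockwise.
Load: 49 × 10 = 490 N down at 0.6 m → arm 1.3 m, τ = 490 × 1.3 = 637 N·m counterclockwise.
Battery pack: 10 × 10 = 100 N down at 1.5 m → arm 0.4 m, τ = 100 × 0.4 = 40 N·m counterclockwise.
Net load moment about support B = 924 N·m counterclockwise.
Reaction R at support A is upward at 0 m, arm 1.9 m → moment R × 1.9 clockwise.
Στ = 0 ⇒ R × 1.9 = 924 ⇒ R = 486 N.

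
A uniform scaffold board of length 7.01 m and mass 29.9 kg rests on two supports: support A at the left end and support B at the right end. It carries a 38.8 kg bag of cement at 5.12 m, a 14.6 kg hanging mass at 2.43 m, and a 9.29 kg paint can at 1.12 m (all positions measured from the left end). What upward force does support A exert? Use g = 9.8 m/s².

Taking torques about support B:
Beam weight: 29.9 × 9.8 = 293 N down at 3.505 m → arm 3.505 m, τ = 293 × 3.505 = 1027 N·m counterclockwise.
Bag of cement: 38.8 × 9.8 = 380.2 N down at 5.12 m → arm 1.89 m, τ = 380.2 × 1.89 = 718.6 N·m counterclockwise.
Hanging mass: 14.6 × 9.8 = 143.1 N down at 2.43 m → arm 4.58 m, τ = 143.1 × 4.58 = 655.4 N·m counterclockwise.
Paint can: 9.29 × 9.8 = 91.04 N down at 1.12 m → arm 5.89 m, τ = 91.04 × 5.89 = 536.2 N·m counterclockwise.
Net load moment about support B = 2937 N·m counterclockwise.
Reaction R at support A is upward at 0 m, arm 7.01 m → moment R × 7.01 clockwise.
Setting net torque to zero: R × 7.01 = 2937 → R = 419 N.

R_A ≈ 419 N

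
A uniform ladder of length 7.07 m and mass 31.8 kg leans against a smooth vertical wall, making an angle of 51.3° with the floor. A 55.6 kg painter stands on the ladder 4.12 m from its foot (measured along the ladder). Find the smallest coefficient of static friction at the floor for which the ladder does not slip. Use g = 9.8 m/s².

μ_min ≈ 0.443

Sum moments about the foot of the ladder (the floor normal and friction both act there and drop out).
Ladder weight 31.8×9.8 = 311.6 N acts at 3.535 m along the ladder; its horizontal arm is 3.535·cos51.3° = 2.21 m → τ = 688.6 N·m clockwise.
Painter: 55.6×9.8 = 544.9 N at 4.12 m → arm 2.576 m → τ = 1404 N·m clockwise.
Wall normal N acts horizontally at the top; its moment arm is the height L sinθ = 7.07·sin51.3° = 5.518 m, counterclockwise.
For rotational equilibrium, N × 5.518 = 2093, so N = 379.3 N.
ΣFx = 0 ⇒ f = N_wall = 379.3 N. ΣFy = 0 ⇒ N_floor = 856.5 N.
μ_min = f / N_floor = 379.3 / 856.5 = 0.443.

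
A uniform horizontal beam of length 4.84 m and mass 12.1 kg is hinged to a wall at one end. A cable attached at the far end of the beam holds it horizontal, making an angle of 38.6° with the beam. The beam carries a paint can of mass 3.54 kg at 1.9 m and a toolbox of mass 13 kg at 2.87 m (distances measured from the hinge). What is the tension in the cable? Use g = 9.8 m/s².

T ≈ 238 N

Choose the hinge as the axis so the unknown hinge reaction has zero arm there.
Beam weight: 12.1 × 9.8 = 118.6 N down at 2.42 m → arm 2.42 m, τ = 118.6 × 2.42 = 287 N·m clockwise.
Paint can: 3.54 × 9.8 = 34.69 N down at 1.9 m → arm 1.9 m, τ = 34.69 × 1.9 = 65.91 N·m clockwise.
Toolbox: 13 × 9.8 = 127.4 N down at 2.87 m → arm 2.87 m, τ = 127.4 × 2.87 = 365.6 N·m clockwise.
Total clockwise load moment = 718.5 N·m.
The cable tension T acts at 4.84 m; only its component perpendicular to the beam, T sinθ, produces torque. sin 38.6° = 0.6239.
Στ = 0 ⇒ T × 4.84 × 0.6239 = 718.5 ⇒ T = 718.5 / 3.02 = 238 N.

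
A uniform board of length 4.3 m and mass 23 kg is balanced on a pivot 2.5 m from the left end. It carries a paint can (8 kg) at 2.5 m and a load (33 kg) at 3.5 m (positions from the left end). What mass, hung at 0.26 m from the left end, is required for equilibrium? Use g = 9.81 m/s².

Choose the pivot (at 2.5 m from the left end) as the axis so the support reaction has zero arm there.
Beam weight: 23 × 9.81 = 225.6 N down at 2.15 m → arm 0.35 m, τ = 225.6 × 0.35 = 78.96 N·m counterclockwise.
Paint can: acts at the pivot, moment arm 0 → no torque.
Load: 33 × 9.81 = 323.7 N down at 3.5 m → arm 1 m, τ = 323.7 × 1 = 323.7 N·m clockwise.
Net moment of known loads = 244.7 N·m clockwise.
An unknown mass m at 0.26 m has arm 2.24 m; its moment is m·g·2.24 counterclockwise.
Στ = 0 ⇒ m × 9.81 × 2.24 = 244.7 ⇒ m = 244.7 / (9.81 × 2.24) = 11.1 kg.

m ≈ 11.1 kg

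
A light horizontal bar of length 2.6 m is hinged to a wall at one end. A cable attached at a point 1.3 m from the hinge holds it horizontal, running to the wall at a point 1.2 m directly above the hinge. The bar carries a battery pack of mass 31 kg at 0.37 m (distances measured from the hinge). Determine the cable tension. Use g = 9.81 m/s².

T ≈ 128 N

Take moments about the hinge.
Battery pack: 31 × 9.81 = 304.1 N down at 0.37 m → arm 0.37 m, τ = 304.1 × 0.37 = 112.5 N·m clockwise.
Total clockwise load moment = 112.5 N·m.
The cable tension T acts at 1.3 m; only its component perpendicular to the bar, T sinθ, produces torque. sinθ = h/√(h²+d²) = 1.2/√(1.2²+1.3²) = 0.6783.
Balancing moments: T × 1.3 × 0.6783 = 112.5, giving T = 112.5 / 0.8818 = 128 N.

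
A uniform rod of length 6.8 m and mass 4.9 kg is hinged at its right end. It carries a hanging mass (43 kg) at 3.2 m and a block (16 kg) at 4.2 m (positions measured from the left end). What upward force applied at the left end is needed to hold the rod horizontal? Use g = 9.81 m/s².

Taking torques about the right end:
Beam weight: 4.9 × 9.81 = 48.07 N down at 3.4 m → arm 3.4 m, τ = 48.07 × 3.4 = 163.4 N·m counterclockwise.
Hanging mass: 43 × 9.81 = 421.8 N down at 3.2 m → arm 3.6 m, τ = 421.8 × 3.6 = 1518 N·m counterclockwise.
Block: 16 × 9.81 = 157 N down at 4.2 m → arm 2.6 m, τ = 157 × 2.6 = 408.2 N·m counterclockwise.
Net moment of the loads = 2090 N·m counterclockwise.
The upward force F acts at the left end, arm 6.8 m, giving F × 6.8 clockwise.
Balancing moments: F × 6.8 = 2090, giving F = 2090 / 6.8 = 307 N.

F ≈ 307 N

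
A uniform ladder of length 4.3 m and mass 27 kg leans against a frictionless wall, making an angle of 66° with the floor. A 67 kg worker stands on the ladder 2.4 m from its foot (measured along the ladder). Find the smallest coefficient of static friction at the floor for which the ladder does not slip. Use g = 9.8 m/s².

Sum moments about the foot of the ladder (the floor normal and friction both act there and drop out).
Ladder weight 27×9.8 = 264.6 N acts at 2.15 m along the ladder; its horizontal arm is 2.15·cos66° = 0.8745 m → τ = 231.4 N·m clockwise.
Worker: 67×9.8 = 656.6 N at 2.4 m → arm 0.9762 m → τ = 641 N·m clockwise.
Wall normal N acts horizontally at the top; its moment arm is the height L sinθ = 4.3·sin66° = 3.928 m, counterclockwise.
Στ = 0 ⇒ N × 3.928 = 872.4 ⇒ N = 222.1 N.
ΣFx = 0 ⇒ f = N_wall = 222.1 N. ΣFy = 0 ⇒ N_floor = 921.2 N.
μ_min = f / N_floor = 222.1 / 921.2 = 0.241.

μ_min ≈ 0.241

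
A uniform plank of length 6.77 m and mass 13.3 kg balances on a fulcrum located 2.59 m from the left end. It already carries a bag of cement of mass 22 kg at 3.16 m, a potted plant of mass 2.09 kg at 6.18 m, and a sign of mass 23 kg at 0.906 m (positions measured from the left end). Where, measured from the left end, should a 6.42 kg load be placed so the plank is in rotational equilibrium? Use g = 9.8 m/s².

Taking torques about the fulcrum (at 2.59 m from the left end):
Beam weight: 13.3 × 9.8 = 130.3 N down at 3.385 m → arm 0.795 m, τ = 130.3 × 0.795 = 103.6 N·m clockwise.
Bag of cement: 22 × 9.8 = 215.6 N down at 3.16 m → arm 0.57 m, τ = 215.6 × 0.57 = 122.9 N·m clockwise.
Potted plant: 2.09 × 9.8 = 20.48 N down at 6.18 m → arm 3.59 m, τ = 20.48 × 3.59 = 73.52 N·m clockwise.
Sign: 23 × 9.8 = 225.4 N down at 0.906 m → arm 1.684 m, τ = 225.4 × 1.684 = 379.6 N·m counterclockwise.
Net moment of existing loads = 79.58 N·m counterclockwise.
The load weighs 6.42 × 9.8 = 62.92 N and must supply an equal clockwise moment, so its lever arm about the fulcrum is 79.58 / 62.92 = 1.26 m.
That puts it at 2.59 + 1.26 = 3.85 m from the left end.

x ≈ 3.85 m from the left end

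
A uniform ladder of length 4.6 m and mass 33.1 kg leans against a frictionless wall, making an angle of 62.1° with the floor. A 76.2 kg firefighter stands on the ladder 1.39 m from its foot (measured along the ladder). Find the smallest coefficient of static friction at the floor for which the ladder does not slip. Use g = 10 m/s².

About the foot of the ladder:
Ladder weight 33.1×10 = 331 N acts at 2.3 m along the ladder; its horizontal arm is 2.3·cos62.1° = 1.076 m → τ = 356.2 N·m clockwise.
Firefighter: 76.2×10 = 762 N at 1.39 m → arm 0.6504 m → τ = 495.6 N·m clockwise.
Wall normal N acts horizontally at the top; its moment arm is the height L sinθ = 4.6·sin62.1° = 4.065 m, counterclockwise.
Setting net torque to zero: N × 4.065 = 851.8 → N = 209.5 N.
ΣFx = 0 ⇒ f = N_wall = 209.5 N. ΣFy = 0 ⇒ N_floor = 1093 N.
μ_min = f / N_floor = 209.5 / 1093 = 0.192.

μ_min ≈ 0.192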